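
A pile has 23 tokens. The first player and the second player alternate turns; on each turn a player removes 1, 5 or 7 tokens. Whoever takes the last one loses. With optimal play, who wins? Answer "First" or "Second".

Second

Mark each pile size as W (mover wins) or L (mover loses):
i:   0  1  2  3  4  5  6  7  8  9 10 11 12 13 14 15 16 17 18 19 20 21 22 23
     W  L  W  L  W  L  W  L  W  L  W  L  W  L  W  L  W  L  W  L  W  L  W  L
Position 23 is L, so the second player wins.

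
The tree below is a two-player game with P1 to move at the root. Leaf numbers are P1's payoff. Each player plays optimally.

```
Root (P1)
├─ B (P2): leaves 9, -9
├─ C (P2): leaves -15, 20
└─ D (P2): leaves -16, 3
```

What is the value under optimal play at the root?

B (P2): min(9, -9) = -9
C (P2): min(-15, 20) = -15
D (P2): min(-16, 3) = -16
Root (P1): max(-9, -15, -16) = -9

-9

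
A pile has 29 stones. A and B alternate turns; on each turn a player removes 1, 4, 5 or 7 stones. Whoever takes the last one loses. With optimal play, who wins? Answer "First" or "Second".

First

W/L table (W = player to move can force a win):
i:   0  1  2  3  4  5  6  7  8  9 10 11 12 13 14 15 16 17 18 19 20 21 22 23 24 25 26 27 28 29
     W  L  W  L  W  W  W  W  W  L  W  L  W  W  W  W  W  L  W  L  W  W  W  W  W  L  W  L  W  W
Position 29 is W, so the first player wins.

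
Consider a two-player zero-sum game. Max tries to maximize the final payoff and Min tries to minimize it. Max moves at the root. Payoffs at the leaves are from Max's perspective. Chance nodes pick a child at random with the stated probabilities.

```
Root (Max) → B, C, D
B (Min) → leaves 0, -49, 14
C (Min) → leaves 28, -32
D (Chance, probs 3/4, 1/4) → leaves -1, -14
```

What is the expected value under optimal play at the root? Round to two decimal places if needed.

B (Min): min(0, -49, 14) = -49
C (Min): min(28, -32) = -32
D (Chance): 3/4·-1 + 1/4·-14 = -4.25
Root (Max): max(-49, -32, -4.25) = -4.25

-4.25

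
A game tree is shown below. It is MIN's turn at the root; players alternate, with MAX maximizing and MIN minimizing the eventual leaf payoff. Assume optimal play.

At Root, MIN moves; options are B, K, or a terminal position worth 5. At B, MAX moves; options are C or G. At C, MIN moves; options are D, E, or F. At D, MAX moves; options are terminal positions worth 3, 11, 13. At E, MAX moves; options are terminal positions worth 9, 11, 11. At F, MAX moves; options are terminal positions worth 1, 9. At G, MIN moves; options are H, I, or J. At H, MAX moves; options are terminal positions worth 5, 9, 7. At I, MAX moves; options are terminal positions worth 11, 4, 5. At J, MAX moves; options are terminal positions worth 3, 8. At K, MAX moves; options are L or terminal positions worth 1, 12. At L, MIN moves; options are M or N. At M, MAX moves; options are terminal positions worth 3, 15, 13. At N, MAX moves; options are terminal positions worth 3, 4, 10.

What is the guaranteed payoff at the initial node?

5

D (MAX): max(3, 11, 13) = 13
E (MAX): max(9, 11, 11) = 11
F (MAX): max(1, 9) = 9
C (MIN): min(13, 11, 9) = 9
H (MAX): max(5, 9, 7) = 9
I (MAX): max(11, 4, 5) = 11
J (MAX): max(3, 8) = 8
G (MIN): min(9, 11, 8) = 8
B (MAX): max(9, 8) = 9
M (MAX): max(3, 15, 13) = 15
N (MAX): max(3, 4, 10) = 10
L (MIN): min(15, 10) = 10
K (MAX): max(10, 1, 12) = 12
Root (MIN): min(9, 12, 5) = 5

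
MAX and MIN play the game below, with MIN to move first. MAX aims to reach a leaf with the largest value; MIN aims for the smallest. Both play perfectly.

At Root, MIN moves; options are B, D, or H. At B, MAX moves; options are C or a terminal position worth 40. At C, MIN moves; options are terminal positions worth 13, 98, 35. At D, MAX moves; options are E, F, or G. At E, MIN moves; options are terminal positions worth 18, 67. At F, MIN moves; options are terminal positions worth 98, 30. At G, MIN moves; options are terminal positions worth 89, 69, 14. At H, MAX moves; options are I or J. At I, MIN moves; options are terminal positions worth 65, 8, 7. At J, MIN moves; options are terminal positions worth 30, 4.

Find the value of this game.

C (MIN): min(13, 98, 35) = 13
B (MAX): max(13, 40) = 40
E (MIN): min(18, 67) = 18
F (MIN): min(98, 30) = 30
G (MIN): min(89, 69, 14) = 14
D (MAX): max(18, 30, 14) = 30
I (MIN): min(65, 8, 7) = 7
J (MIN): min(30, 4) = 4
H (MAX): max(7, 4) = 7
Root (MIN): min(40, 30, 7) = 7

7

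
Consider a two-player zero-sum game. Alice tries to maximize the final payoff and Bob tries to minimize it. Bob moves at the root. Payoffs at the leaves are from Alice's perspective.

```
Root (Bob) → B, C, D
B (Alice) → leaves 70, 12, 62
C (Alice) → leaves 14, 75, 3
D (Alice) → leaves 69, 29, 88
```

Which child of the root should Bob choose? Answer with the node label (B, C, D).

B

B (Alice): max(70, 12, 62) = 70
C (Alice): max(14, 75, 3) = 75
D (Alice): max(69, 29, 88) = 88
Root (Bob): min(70, 75, 88) = 70
Bob picks the child with the lowest value: B (value 70).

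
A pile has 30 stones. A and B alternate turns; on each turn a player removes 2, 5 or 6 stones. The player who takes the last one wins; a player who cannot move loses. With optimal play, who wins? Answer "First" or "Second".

Second

i:   0  1  2  3  4  5  6  7  8  9 10 11 12 13 14 15 16 17 18 19 20 21 22 23 24 25 26 27 28 29 30
     L  L  W  W  L  W  W  W  L  W  W  L  L  W  W  L  W  W  W  L  W  W  L  L  W  W  L  W  W  W  L
Position 30 is L, so the second player wins.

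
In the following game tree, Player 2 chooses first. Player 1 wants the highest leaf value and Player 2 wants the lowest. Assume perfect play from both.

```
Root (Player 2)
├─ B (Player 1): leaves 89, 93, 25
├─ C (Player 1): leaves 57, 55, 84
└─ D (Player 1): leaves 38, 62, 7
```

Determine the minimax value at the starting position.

62

B (Player 1): max(89, 93, 25) = 93
C (Player 1): max(57, 55, 84) = 84
D (Player 1): max(38, 62, 7) = 62
Root (Player 2): min(93, 84, 62) = 62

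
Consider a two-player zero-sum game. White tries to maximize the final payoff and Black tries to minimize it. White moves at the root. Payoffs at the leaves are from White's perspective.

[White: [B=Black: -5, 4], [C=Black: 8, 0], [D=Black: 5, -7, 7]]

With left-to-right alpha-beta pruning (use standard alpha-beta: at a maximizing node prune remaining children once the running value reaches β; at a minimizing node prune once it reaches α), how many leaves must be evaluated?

6

B [α=-∞,β=+∞]: v=-5
C [α=-5,β=+∞]: v=0
D [α=0,β=+∞]: v=-7 after child 2 ≤ α → α-cutoff, skip 1
Root [α=-∞,β=+∞]: v=0
Leaves evaluated: 6 of 7.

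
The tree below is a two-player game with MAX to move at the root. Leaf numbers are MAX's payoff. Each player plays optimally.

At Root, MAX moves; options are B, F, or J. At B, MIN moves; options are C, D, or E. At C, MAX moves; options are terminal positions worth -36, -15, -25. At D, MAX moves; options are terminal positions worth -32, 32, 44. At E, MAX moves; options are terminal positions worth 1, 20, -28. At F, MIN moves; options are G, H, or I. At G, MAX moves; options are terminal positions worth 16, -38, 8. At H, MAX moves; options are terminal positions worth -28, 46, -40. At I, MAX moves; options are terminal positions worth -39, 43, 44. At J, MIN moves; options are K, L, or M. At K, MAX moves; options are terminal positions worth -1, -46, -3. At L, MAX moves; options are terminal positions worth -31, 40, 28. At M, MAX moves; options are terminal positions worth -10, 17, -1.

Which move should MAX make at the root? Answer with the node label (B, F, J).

F

C (MAX): max(-36, -15, -25) = -15
D (MAX): max(-32, 32, 44) = 44
E (MAX): max(1, 20, -28) = 20
B (MIN): min(-15, 44, 20) = -15
G (MAX): max(16, -38, 8) = 16
H (MAX): max(-28, 46, -40) = 46
I (MAX): max(-39, 43, 44) = 44
F (MIN): min(16, 46, 44) = 16
K (MAX): max(-1, -46, -3) = -1
L (MAX): max(-31, 40, 28) = 40
M (MAX): max(-10, 17, -1) = 17
J (MIN): min(-1, 40, 17) = -1
Root (MAX): max(-15, 16, -1) = 16
MAX picks the child with the highest value: F (value 16).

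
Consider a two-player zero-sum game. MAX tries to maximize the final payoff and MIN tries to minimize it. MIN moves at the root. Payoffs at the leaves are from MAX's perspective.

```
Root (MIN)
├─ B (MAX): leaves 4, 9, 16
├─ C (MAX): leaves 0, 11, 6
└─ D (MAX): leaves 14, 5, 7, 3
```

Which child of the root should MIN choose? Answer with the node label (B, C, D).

C

B (MAX): max(4, 9, 16) = 16
C (MAX): max(0, 11, 6) = 11
D (MAX): max(14, 5, 7, 3) = 14
Root (MIN): min(16, 11, 14) = 11
MIN picks the child with the lowest value: C (value 11).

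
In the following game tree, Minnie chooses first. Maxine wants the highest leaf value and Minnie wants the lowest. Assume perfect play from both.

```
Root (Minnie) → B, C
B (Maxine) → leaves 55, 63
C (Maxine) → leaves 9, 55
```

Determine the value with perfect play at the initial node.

55

B (Maxine): max(55, 63) = 63
C (Maxine): max(9, 55) = 55
Root (Minnie): min(63, 55) = 55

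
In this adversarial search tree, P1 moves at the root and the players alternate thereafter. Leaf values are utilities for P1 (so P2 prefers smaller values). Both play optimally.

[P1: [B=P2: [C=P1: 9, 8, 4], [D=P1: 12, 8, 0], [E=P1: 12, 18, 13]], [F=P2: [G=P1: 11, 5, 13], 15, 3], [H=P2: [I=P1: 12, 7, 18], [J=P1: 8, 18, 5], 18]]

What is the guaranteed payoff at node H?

I: max(12, 7, 18) = 18
J: max(8, 18, 5) = 18
H: min(18, 18, 18) = 18

18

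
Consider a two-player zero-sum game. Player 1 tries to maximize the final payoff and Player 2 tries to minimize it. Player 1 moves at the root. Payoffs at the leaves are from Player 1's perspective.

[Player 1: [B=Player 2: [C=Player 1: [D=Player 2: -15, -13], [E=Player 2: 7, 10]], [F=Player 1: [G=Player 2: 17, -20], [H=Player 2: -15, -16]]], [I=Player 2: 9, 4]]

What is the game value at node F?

-16

G: min(17, -20) = -20
H: min(-15, -16) = -16
F: max(-20, -16) = -16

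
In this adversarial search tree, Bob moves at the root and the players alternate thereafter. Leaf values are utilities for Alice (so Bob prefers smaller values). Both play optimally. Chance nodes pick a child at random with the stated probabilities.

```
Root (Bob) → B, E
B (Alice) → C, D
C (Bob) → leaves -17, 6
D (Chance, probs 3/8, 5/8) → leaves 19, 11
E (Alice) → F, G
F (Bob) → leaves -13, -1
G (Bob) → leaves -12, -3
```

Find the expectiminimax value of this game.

-12

C (Bob): min(-17, 6) = -17
D (Chance): 3/8·19 + 5/8·11 = 14
B (Alice): max(-17, 14) = 14
F (Bob): min(-13, -1) = -13
G (Bob): min(-12, -3) = -12
E (Alice): max(-13, -12) = -12
Root (Bob): min(14, -12) = -12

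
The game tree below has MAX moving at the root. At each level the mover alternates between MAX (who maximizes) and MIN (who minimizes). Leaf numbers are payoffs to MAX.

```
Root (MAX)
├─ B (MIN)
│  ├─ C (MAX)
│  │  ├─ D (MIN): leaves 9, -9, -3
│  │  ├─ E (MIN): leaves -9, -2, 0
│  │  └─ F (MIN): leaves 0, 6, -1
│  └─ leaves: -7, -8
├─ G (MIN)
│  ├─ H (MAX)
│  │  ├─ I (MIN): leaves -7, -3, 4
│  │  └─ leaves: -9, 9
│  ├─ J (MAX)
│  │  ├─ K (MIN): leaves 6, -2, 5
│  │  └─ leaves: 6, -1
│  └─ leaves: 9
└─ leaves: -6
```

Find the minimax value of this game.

6

D (MIN): min(9, -9, -3) = -9
E (MIN): min(-9, -2, 0) = -9
F (MIN): min(0, 6, -1) = -1
C (MAX): max(-9, -9, -1) = -1
B (MIN): min(-1, -7, -8) = -8
I (MIN): min(-7, -3, 4) = -7
H (MAX): max(-7, -9, 9) = 9
K (MIN): min(6, -2, 5) = -2
J (MAX): max(-2, 6, -1) = 6
G (MIN): min(9, 6, 9) = 6
Root (MAX): max(-8, 6, -6) = 6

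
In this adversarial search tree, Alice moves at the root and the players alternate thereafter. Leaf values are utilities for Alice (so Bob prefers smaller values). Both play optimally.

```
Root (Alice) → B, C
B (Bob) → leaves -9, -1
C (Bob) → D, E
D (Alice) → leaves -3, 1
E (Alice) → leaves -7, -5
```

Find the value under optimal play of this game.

B (Bob): min(-9, -1) = -9
D (Alice): max(-3, 1) = 1
E (Alice): max(-7, -5) = -5
C (Bob): min(1, -5) = -5
Root (Alice): max(-9, -5) = -5

-5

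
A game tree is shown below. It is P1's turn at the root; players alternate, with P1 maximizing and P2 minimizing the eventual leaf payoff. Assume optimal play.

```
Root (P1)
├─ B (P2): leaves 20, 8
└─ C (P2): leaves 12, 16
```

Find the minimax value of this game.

B (P2): min(20, 8) = 8
C (P2): min(12, 16) = 12
Root (P1): max(8, 12) = 12

12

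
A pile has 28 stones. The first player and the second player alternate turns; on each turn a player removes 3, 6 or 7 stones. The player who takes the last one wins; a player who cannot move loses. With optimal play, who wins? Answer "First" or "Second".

First

W/L table (W = player to move can force a win):
i:   0  1  2  3  4  5  6  7  8  9 10 11 12 13 14 15 16 17 18 19 20 21 22 23 24 25 26 27 28
     L  L  L  W  W  W  W  W  W  W  L  L  L  W  W  W  W  W  W  W  L  L  L  W  W  W  W  W  W
Position 28 is W, so the first player wins.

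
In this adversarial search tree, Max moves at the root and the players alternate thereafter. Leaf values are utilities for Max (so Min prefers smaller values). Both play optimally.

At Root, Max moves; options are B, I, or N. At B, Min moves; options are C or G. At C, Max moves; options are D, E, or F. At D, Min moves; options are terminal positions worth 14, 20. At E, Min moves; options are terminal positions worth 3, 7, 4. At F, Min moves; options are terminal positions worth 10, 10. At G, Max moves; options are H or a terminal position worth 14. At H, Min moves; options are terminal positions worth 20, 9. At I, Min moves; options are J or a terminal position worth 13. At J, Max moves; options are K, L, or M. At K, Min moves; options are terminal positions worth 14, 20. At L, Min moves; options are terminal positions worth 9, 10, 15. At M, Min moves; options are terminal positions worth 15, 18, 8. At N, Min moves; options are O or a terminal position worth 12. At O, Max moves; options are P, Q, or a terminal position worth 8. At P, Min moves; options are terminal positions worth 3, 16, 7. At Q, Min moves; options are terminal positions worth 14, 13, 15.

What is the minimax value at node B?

14

D: min(14, 20) = 14
E: min(3, 7, 4) = 3
F: min(10, 10) = 10
C: max(14, 3, 10) = 14
H: min(20, 9) = 9
G: max(9, 14) = 14
B: min(14, 14) = 14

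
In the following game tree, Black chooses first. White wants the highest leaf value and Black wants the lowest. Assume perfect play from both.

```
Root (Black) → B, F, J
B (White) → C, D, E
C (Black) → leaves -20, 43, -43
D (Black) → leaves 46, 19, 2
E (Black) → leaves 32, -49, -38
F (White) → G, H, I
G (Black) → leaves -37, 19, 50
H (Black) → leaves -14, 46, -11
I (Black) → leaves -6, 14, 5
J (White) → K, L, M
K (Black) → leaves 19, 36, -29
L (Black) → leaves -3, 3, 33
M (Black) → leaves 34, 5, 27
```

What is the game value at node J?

K: min(19, 36, -29) = -29
L: min(-3, 3, 33) = -3
M: min(34, 5, 27) = 5
J: max(-29, -3, 5) = 5

5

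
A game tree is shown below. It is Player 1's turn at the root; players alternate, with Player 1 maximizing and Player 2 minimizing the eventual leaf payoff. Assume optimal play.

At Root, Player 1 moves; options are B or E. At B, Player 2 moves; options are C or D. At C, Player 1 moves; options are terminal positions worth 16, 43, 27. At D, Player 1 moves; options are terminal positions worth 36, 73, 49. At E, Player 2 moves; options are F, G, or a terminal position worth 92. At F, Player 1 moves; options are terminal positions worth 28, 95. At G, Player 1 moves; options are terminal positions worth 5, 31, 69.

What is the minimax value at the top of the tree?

69

C (Player 1): max(16, 43, 27) = 43
D (Player 1): max(36, 73, 49) = 73
B (Player 2): min(43, 73) = 43
F (Player 1): max(28, 95) = 95
G (Player 1): max(5, 31, 69) = 69
E (Player 2): min(95, 69, 92) = 69
Root (Player 1): max(43, 69) = 69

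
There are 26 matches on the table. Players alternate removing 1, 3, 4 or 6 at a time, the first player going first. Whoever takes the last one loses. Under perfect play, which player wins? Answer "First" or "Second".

First

W/L table (W = player to move can force a win):
i:   0  1  2  3  4  5  6  7  8  9 10 11 12 13 14 15 16 17 18 19 20 21 22 23 24 25 26
     W  L  W  L  W  W  W  W  L  W  L  W  W  W  W  L  W  L  W  W  W  W  L  W  L  W  W
Position 26 is W, so the first player wins.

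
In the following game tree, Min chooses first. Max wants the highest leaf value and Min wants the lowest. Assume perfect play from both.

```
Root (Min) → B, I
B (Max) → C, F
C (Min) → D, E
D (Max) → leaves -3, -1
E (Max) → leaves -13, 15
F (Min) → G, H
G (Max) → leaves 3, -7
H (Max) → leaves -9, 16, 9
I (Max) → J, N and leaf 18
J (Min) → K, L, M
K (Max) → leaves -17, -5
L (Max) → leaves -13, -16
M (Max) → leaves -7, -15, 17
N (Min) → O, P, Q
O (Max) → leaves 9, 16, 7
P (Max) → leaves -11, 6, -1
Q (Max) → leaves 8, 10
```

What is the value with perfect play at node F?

G: max(3, -7) = 3
H: max(-9, 16, 9) = 16
F: min(3, 16) = 3

3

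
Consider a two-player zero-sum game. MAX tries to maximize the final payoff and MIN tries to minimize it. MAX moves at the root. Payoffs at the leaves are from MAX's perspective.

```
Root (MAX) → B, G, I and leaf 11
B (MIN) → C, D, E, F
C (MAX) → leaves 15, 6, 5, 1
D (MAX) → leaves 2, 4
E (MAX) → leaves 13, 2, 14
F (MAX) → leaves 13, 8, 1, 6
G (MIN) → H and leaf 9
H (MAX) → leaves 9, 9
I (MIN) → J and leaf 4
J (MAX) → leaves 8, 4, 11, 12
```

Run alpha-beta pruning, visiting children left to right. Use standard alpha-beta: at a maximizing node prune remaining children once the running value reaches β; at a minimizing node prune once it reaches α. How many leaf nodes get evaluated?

17

C [α=-∞,β=+∞]: v=15
D [α=-∞,β=15]: v=4
E [α=-∞,β=4]: v=13 after child 1 ≥ β → β-cutoff, skip 2
F [α=-∞,β=4]: v=13 after child 1 ≥ β → β-cutoff, skip 3
B [α=-∞,β=+∞]: v=4
H [α=4,β=+∞]: v=9
G [α=4,β=+∞]: v=9
J [α=9,β=+∞]: v=12
I [α=9,β=+∞]: v=4
Root [α=-∞,β=+∞]: v=11
Leaves evaluated: 17 of 22.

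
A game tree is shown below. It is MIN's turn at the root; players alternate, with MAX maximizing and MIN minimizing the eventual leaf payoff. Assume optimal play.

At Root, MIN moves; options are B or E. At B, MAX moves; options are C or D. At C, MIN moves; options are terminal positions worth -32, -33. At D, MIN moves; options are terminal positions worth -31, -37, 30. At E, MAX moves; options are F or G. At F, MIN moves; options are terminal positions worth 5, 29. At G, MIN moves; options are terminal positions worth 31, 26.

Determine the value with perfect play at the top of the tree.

-33

C (MIN): min(-32, -33) = -33
D (MIN): min(-31, -37, 30) = -37
B (MAX): max(-33, -37) = -33
F (MIN): min(5, 29) = 5
G (MIN): min(31, 26) = 26
E (MAX): max(5, 26) = 26
Root (MIN): min(-33, 26) = -33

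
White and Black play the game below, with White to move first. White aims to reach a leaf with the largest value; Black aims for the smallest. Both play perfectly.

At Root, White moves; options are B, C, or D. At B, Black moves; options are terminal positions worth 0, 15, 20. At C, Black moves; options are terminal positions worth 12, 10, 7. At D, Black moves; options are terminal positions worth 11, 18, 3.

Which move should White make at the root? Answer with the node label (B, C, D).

B (Black): min(0, 15, 20) = 0
C (Black): min(12, 10, 7) = 7
D (Black): min(11, 18, 3) = 3
Root (White): max(0, 7, 3) = 7
White picks the child with the highest value: C (value 7).

C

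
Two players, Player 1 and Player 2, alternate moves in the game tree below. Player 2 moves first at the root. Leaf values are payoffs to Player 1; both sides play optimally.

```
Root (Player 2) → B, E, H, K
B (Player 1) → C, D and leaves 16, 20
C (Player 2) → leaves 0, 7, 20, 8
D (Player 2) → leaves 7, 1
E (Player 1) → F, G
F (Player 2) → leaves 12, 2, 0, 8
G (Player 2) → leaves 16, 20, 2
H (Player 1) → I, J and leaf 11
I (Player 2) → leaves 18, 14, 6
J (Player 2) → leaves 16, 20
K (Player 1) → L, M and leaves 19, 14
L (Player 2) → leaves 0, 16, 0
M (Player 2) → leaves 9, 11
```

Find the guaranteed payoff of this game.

2

C (Player 2): min(0, 7, 20, 8) = 0
D (Player 2): min(7, 1) = 1
B (Player 1): max(0, 1, 16, 20) = 20
F (Player 2): min(12, 2, 0, 8) = 0
G (Player 2): min(16, 20, 2) = 2
E (Player 1): max(0, 2) = 2
I (Player 2): min(18, 14, 6) = 6
J (Player 2): min(16, 20) = 16
H (Player 1): max(6, 16, 11) = 16
L (Player 2): min(0, 16, 0) = 0
M (Player 2): min(9, 11) = 9
K (Player 1): max(0, 9, 19, 14) = 19
Root (Player 2): min(20, 2, 16, 19) = 2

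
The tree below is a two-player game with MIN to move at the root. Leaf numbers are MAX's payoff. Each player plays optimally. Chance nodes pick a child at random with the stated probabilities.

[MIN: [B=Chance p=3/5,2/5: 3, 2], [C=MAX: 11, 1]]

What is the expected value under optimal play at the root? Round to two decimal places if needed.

2.6

B (Chance): 3/5·3 + 2/5·2 = 2.6
C (MAX): max(11, 1) = 11
Root (MIN): min(2.6, 11) = 2.6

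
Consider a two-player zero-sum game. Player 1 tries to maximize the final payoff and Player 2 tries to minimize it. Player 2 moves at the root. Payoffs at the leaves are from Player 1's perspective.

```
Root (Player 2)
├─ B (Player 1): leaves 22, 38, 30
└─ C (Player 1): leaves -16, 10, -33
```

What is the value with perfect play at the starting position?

B (Player 1): max(22, 38, 30) = 38
C (Player 1): max(-16, 10, -33) = 10
Root (Player 2): min(38, 10) = 10

10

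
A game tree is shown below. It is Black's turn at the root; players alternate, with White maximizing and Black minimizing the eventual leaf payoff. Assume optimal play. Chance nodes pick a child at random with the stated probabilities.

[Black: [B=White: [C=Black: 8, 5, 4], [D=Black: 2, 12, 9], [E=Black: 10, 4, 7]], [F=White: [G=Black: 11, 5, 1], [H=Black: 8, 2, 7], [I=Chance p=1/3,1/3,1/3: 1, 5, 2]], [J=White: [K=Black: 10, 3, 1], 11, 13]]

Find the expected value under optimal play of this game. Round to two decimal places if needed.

2.67

C (Black): min(8, 5, 4) = 4
D (Black): min(2, 12, 9) = 2
E (Black): min(10, 4, 7) = 4
B (White): max(4, 2, 4) = 4
G (Black): min(11, 5, 1) = 1
H (Black): min(8, 2, 7) = 2
I (Chance): 1/3·1 + 1/3·5 + 1/3·2 = 2.67
F (White): max(1, 2, 2.67) = 2.67
K (Black): min(10, 3, 1) = 1
J (White): max(1, 11, 13) = 13
Root (Black): min(4, 2.67, 13) = 2.67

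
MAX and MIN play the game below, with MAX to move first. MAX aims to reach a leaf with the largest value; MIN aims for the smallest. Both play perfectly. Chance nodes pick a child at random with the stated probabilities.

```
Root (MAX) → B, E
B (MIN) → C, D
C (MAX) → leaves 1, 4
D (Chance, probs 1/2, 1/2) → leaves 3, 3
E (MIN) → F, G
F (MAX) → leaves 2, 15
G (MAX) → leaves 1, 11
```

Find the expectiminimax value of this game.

11

C (MAX): max(1, 4) = 4
D (Chance): 1/2·3 + 1/2·3 = 3
B (MIN): min(4, 3) = 3
F (MAX): max(2, 15) = 15
G (MAX): max(1, 11) = 11
E (MIN): min(15, 11) = 11
Root (MAX): max(3, 11) = 11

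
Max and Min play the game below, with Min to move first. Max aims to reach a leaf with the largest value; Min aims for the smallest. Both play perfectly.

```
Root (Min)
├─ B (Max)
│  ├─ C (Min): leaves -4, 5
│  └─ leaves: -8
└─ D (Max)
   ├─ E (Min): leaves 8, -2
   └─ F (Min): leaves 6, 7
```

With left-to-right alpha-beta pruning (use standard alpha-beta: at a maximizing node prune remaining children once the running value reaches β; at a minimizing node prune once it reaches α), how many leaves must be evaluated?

5

C [α=-∞,β=+∞]: v=-4
B [α=-∞,β=+∞]: v=-4
E [α=-∞,β=-4]: v=-2
D [α=-∞,β=-4]: v=-2 after child 1 ≥ β → β-cutoff, skip 1
Root [α=-∞,β=+∞]: v=-4
Leaves evaluated: 5 of 7.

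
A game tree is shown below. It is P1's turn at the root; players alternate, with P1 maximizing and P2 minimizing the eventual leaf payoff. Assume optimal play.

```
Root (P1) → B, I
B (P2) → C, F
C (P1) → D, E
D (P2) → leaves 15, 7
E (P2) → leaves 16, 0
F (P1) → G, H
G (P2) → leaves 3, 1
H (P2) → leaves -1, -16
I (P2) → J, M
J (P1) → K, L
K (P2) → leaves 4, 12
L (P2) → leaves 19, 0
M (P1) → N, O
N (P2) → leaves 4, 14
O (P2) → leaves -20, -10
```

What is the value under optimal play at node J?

4

K: min(4, 12) = 4
L: min(19, 0) = 0
J: max(4, 0) = 4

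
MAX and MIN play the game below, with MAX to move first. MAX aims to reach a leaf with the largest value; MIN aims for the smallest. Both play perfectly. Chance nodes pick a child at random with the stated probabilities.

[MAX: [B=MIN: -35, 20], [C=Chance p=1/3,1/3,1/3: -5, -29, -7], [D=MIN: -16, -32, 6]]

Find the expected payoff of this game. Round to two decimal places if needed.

B (MIN): min(-35, 20) = -35
C (Chance): 1/3·-5 + 1/3·-29 + 1/3·-7 = -13.67
D (MIN): min(-16, -32, 6) = -32
Root (MAX): max(-35, -13.67, -32) = -13.67

-13.67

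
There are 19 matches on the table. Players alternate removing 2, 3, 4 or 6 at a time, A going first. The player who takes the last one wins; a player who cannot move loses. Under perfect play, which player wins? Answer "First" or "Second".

i:   0  1  2  3  4  5  6  7  8  9 10 11 12 13 14 15 16 17 18 19
     L  L  W  W  W  W  W  W  L  L  W  W  W  W  W  W  L  L  W  W
Position 19 is W, so the first player wins.

First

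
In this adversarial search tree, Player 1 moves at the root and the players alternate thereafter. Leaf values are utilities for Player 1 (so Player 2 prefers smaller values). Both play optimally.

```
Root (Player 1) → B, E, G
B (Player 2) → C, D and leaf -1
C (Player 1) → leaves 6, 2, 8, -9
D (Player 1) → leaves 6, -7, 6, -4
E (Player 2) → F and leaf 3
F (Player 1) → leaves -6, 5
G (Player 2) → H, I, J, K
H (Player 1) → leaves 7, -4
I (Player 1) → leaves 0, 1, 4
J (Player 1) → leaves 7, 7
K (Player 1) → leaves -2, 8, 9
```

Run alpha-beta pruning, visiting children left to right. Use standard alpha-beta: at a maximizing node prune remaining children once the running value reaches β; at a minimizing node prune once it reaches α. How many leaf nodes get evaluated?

C [α=-∞,β=+∞]: v=8
D [α=-∞,β=8]: v=6
B [α=-∞,β=+∞]: v=-1
F [α=-1,β=+∞]: v=5
E [α=-1,β=+∞]: v=3
H [α=3,β=+∞]: v=7
I [α=3,β=7]: v=4
J [α=3,β=4]: v=7 after child 1 ≥ β → β-cutoff, skip 1
K [α=3,β=4]: v=8 after child 2 ≥ β → β-cutoff, skip 1
G [α=3,β=+∞]: v=4
Root [α=-∞,β=+∞]: v=4
Leaves evaluated: 20 of 22.

20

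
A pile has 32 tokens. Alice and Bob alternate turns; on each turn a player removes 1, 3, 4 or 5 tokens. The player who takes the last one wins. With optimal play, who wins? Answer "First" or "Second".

Second

Compute winning (W) and losing (L) positions by backward induction:
i:   0  1  2  3  4  5  6  7  8  9 10 11 12 13 14 15 16 17 18 19 20 21 22 23 24 25 26 27 28 29 30 31 32
     L  W  L  W  W  W  W  W  L  W  L  W  W  W  W  W  L  W  L  W  W  W  W  W  L  W  L  W  W  W  W  W  L
Position 32 is L, so the second player wins.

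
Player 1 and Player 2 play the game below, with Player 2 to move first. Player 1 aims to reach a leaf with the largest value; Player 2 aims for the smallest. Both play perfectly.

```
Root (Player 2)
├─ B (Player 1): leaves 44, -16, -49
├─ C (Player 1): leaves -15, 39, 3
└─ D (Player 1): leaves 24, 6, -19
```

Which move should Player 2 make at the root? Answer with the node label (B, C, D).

D

B (Player 1): max(44, -16, -49) = 44
C (Player 1): max(-15, 39, 3) = 39
D (Player 1): max(24, 6, -19) = 24
Root (Player 2): min(44, 39, 24) = 24
Player 2 picks the child with the lowest value: D (value 24).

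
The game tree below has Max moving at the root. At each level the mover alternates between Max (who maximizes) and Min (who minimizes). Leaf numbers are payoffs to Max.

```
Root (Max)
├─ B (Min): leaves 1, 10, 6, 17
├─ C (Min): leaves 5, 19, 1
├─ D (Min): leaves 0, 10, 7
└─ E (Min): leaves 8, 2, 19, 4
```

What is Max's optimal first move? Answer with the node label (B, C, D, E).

B (Min): min(1, 10, 6, 17) = 1
C (Min): min(5, 19, 1) = 1
D (Min): min(0, 10, 7) = 0
E (Min): min(8, 2, 19, 4) = 2
Root (Max): max(1, 1, 0, 2) = 2
Max picks the child with the highest value: E (value 2).

E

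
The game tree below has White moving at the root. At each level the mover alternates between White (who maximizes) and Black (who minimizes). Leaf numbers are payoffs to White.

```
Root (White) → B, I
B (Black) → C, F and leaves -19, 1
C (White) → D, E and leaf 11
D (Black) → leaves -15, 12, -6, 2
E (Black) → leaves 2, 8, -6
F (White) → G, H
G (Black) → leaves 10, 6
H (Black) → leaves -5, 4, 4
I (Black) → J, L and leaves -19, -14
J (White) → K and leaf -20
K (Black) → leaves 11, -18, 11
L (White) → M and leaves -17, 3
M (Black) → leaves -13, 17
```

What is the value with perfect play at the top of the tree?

D (Black): min(-15, 12, -6, 2) = -15
E (Black): min(2, 8, -6) = -6
C (White): max(-15, -6, 11) = 11
G (Black): min(10, 6) = 6
H (Black): min(-5, 4, 4) = -5
F (White): max(6, -5) = 6
B (Black): min(11, 6, -19, 1) = -19
K (Black): min(11, -18, 11) = -18
J (White): max(-18, -20) = -18
M (Black): min(-13, 17) = -13
L (White): max(-13, -17, 3) = 3
I (Black): min(-18, 3, -19, -14) = -19
Root (White): max(-19, -19) = -19

-19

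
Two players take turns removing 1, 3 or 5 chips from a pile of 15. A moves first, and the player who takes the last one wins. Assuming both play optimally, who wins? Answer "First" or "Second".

W/L table (W = player to move can force a win):
i:   0  1  2  3  4  5  6  7  8  9 10 11 12 13 14 15
     L  W  L  W  L  W  L  W  L  W  L  W  L  W  L  W
Position 15 is W, so the first player wins.

First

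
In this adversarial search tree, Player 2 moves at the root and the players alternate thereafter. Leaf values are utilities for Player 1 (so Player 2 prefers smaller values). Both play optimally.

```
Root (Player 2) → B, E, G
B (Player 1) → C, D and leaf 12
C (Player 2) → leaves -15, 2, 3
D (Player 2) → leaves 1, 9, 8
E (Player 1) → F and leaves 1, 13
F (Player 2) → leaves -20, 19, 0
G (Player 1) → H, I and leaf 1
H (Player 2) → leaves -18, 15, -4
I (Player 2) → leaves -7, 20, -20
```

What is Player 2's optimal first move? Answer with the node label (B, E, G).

C (Player 2): min(-15, 2, 3) = -15
D (Player 2): min(1, 9, 8) = 1
B (Player 1): max(-15, 1, 12) = 12
F (Player 2): min(-20, 19, 0) = -20
E (Player 1): max(-20, 1, 13) = 13
H (Player 2): min(-18, 15, -4) = -18
I (Player 2): min(-7, 20, -20) = -20
G (Player 1): max(-18, -20, 1) = 1
Root (Player 2): min(12, 13, 1) = 1
Player 2 picks the child with the lowest value: G (value 1).

G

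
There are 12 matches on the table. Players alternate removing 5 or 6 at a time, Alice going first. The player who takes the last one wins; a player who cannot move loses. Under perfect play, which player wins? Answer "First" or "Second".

Compute winning (W) and losing (L) positions by backward induction:
i:   0  1  2  3  4  5  6  7  8  9 10 11 12
     L  L  L  L  L  W  W  W  W  W  W  L  L
Position 12 is L, so the second player wins.

Second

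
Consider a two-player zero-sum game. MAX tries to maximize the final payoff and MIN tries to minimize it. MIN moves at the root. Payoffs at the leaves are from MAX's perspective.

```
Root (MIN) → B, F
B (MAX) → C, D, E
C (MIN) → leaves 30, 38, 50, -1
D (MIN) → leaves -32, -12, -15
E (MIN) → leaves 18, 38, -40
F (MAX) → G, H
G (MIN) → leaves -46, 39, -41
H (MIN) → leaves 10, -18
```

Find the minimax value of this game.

C (MIN): min(30, 38, 50, -1) = -1
D (MIN): min(-32, -12, -15) = -32
E (MIN): min(18, 38, -40) = -40
B (MAX): max(-1, -32, -40) = -1
G (MIN): min(-46, 39, -41) = -46
H (MIN): min(10, -18) = -18
F (MAX): max(-46, -18) = -18
Root (MIN): min(-1, -18) = -18

-18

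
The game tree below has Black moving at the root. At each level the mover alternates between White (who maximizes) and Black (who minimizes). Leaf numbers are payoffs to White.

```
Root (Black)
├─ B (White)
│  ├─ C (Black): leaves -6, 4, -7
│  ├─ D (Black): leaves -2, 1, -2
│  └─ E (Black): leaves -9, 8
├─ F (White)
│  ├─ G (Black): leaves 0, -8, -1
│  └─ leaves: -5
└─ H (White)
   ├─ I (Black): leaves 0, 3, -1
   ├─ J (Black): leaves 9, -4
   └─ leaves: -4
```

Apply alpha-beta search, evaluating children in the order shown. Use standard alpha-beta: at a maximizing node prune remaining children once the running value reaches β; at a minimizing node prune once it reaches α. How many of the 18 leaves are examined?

C [α=-∞,β=+∞]: v=-7
D [α=-7,β=+∞]: v=-2
E [α=-2,β=+∞]: v=-9 after child 1 ≤ α → α-cutoff, skip 1
B [α=-∞,β=+∞]: v=-2
G [α=-∞,β=-2]: v=-8
F [α=-∞,β=-2]: v=-5
I [α=-∞,β=-5]: v=-1
H [α=-∞,β=-5]: v=-1 after child 1 ≥ β → β-cutoff, skip 2
Root [α=-∞,β=+∞]: v=-5
Leaves evaluated: 14 of 18.

14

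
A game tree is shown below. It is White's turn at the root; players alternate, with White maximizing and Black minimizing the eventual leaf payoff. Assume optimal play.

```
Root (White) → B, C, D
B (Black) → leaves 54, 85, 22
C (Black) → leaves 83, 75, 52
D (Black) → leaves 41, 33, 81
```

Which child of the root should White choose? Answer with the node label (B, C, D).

C

B (Black): min(54, 85, 22) = 22
C (Black): min(83, 75, 52) = 52
D (Black): min(41, 33, 81) = 33
Root (White): max(22, 52, 33) = 52
White picks the child with the highest value: C (value 52).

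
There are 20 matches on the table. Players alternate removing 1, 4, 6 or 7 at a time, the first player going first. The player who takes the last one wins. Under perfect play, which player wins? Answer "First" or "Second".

First

Compute winning (W) and losing (L) positions by backward induction:
i:   0  1  2  3  4  5  6  7  8  9 10 11 12 13 14 15 16 17 18 19 20
     L  W  L  W  W  L  W  W  W  W  L  W  W  L  W  L  W  W  L  W  W
Position 20 is W, so the first player wins.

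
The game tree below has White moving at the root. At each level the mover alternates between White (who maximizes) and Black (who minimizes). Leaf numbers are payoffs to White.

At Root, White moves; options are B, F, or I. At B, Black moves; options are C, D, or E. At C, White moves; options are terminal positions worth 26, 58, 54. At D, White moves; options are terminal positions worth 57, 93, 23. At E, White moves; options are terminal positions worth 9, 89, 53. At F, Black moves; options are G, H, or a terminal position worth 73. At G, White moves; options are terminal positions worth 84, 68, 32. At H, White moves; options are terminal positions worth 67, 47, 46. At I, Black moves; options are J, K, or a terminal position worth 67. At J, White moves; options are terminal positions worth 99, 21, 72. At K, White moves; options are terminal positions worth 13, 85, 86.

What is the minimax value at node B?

C: max(26, 58, 54) = 58
D: max(57, 93, 23) = 93
E: max(9, 89, 53) = 89
B: min(58, 93, 89) = 58

58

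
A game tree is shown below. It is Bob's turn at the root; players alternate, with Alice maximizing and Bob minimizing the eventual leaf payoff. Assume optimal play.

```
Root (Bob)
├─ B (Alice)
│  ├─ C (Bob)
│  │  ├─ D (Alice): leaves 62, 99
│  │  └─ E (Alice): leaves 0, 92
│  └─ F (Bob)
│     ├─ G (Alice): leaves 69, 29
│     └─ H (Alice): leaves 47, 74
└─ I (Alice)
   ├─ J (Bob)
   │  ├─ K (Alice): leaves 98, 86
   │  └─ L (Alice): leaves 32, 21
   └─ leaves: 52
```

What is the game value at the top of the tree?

52

D (Alice): max(62, 99) = 99
E (Alice): max(0, 92) = 92
C (Bob): min(99, 92) = 92
G (Alice): max(69, 29) = 69
H (Alice): max(47, 74) = 74
F (Bob): min(69, 74) = 69
B (Alice): max(92, 69) = 92
K (Alice): max(98, 86) = 98
L (Alice): max(32, 21) = 32
J (Bob): min(98, 32) = 32
I (Alice): max(32, 52) = 52
Root (Bob): min(92, 52) = 52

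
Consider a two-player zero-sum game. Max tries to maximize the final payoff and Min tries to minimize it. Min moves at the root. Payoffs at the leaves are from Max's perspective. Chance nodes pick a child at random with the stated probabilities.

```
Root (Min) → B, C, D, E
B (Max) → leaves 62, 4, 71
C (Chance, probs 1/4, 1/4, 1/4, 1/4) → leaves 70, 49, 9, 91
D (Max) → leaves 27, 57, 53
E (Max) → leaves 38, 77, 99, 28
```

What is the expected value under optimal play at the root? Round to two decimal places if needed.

54.75

B (Max): max(62, 4, 71) = 71
C (Chance): 1/4·70 + 1/4·49 + 1/4·9 + 1/4·91 = 54.75
D (Max): max(27, 57, 53) = 57
E (Max): max(38, 77, 99, 28) = 99
Root (Min): min(71, 54.75, 57, 99) = 54.75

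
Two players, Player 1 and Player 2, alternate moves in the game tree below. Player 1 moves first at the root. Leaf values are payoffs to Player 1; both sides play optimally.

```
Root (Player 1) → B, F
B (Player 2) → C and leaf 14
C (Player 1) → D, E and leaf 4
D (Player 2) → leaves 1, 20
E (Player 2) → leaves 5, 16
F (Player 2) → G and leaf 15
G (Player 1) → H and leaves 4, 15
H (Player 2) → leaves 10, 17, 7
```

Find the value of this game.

D (Player 2): min(1, 20) = 1
E (Player 2): min(5, 16) = 5
C (Player 1): max(1, 5, 4) = 5
B (Player 2): min(5, 14) = 5
H (Player 2): min(10, 17, 7) = 7
G (Player 1): max(7, 4, 15) = 15
F (Player 2): min(15, 15) = 15
Root (Player 1): max(5, 15) = 15

15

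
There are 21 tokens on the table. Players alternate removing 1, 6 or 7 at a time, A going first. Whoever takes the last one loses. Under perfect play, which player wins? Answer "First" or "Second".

First

Compute winning (W) and losing (L) positions by backward induction:
i:   0  1  2  3  4  5  6  7  8  9 10 11 12 13 14 15 16 17 18 19 20 21
     W  L  W  L  W  L  W  W  W  W  W  W  W  L  W  L  W  L  W  W  W  W
Position 21 is W, so the first player wins.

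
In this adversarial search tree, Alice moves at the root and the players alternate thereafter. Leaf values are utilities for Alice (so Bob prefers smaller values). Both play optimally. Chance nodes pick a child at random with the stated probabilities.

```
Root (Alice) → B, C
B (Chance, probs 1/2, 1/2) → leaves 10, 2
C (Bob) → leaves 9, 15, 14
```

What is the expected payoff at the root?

B (Chance): 1/2·10 + 1/2·2 = 6
C (Bob): min(9, 15, 14) = 9
Root (Alice): max(6, 9) = 9

9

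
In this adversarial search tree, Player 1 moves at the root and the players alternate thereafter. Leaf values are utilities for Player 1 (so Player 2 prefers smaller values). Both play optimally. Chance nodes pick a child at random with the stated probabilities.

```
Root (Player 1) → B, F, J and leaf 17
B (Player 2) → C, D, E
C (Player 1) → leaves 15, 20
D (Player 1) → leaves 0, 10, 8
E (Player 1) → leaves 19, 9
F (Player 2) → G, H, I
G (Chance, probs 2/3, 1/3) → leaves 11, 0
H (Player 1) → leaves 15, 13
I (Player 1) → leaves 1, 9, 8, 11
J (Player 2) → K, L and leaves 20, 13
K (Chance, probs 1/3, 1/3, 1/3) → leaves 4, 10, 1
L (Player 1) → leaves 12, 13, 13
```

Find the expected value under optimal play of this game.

C (Player 1): max(15, 20) = 20
D (Player 1): max(0, 10, 8) = 10
E (Player 1): max(19, 9) = 19
B (Player 2): min(20, 10, 19) = 10
G (Chance): 2/3·11 + 1/3·0 = 7.33
H (Player 1): max(15, 13) = 15
I (Player 1): max(1, 9, 8, 11) = 11
F (Player 2): min(7.33, 15, 11) = 7.33
K (Chance): 1/3·4 + 1/3·10 + 1/3·1 = 5
L (Player 1): max(12, 13, 13) = 13
J (Player 2): min(5, 13, 20, 13) = 5
Root (Player 1): max(10, 7.33, 5, 17) = 17

17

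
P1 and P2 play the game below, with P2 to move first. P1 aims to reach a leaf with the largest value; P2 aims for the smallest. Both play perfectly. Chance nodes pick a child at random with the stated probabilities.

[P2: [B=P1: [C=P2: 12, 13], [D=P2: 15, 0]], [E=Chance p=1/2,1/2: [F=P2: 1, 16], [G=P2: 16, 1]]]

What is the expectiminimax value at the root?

1

C (P2): min(12, 13) = 12
D (P2): min(15, 0) = 0
B (P1): max(12, 0) = 12
F (P2): min(1, 16) = 1
G (P2): min(16, 1) = 1
E (Chance): 1/2·1 + 1/2·1 = 1
Root (P2): min(12, 1) = 1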